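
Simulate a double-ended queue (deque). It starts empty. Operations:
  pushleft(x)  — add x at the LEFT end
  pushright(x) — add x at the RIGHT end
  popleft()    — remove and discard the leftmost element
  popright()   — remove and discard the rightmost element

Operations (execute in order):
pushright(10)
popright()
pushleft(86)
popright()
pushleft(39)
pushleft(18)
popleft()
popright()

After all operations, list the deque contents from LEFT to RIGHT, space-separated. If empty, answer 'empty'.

Answer: empty

Derivation:
pushright(10): [10]
popright(): []
pushleft(86): [86]
popright(): []
pushleft(39): [39]
pushleft(18): [18, 39]
popleft(): [39]
popright(): []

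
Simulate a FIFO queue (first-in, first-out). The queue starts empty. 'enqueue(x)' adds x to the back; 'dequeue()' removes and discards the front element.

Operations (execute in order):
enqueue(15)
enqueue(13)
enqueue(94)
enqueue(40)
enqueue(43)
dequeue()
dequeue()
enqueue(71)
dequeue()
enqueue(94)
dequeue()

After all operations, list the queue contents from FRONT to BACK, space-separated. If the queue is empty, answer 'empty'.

Answer: 43 71 94

Derivation:
enqueue(15): [15]
enqueue(13): [15, 13]
enqueue(94): [15, 13, 94]
enqueue(40): [15, 13, 94, 40]
enqueue(43): [15, 13, 94, 40, 43]
dequeue(): [13, 94, 40, 43]
dequeue(): [94, 40, 43]
enqueue(71): [94, 40, 43, 71]
dequeue(): [40, 43, 71]
enqueue(94): [40, 43, 71, 94]
dequeue(): [43, 71, 94]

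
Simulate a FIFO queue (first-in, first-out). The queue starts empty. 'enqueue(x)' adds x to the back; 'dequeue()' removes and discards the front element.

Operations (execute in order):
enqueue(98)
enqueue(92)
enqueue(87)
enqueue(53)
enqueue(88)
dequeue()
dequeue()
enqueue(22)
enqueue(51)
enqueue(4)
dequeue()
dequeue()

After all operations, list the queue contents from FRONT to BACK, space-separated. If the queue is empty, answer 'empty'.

Answer: 88 22 51 4

Derivation:
enqueue(98): [98]
enqueue(92): [98, 92]
enqueue(87): [98, 92, 87]
enqueue(53): [98, 92, 87, 53]
enqueue(88): [98, 92, 87, 53, 88]
dequeue(): [92, 87, 53, 88]
dequeue(): [87, 53, 88]
enqueue(22): [87, 53, 88, 22]
enqueue(51): [87, 53, 88, 22, 51]
enqueue(4): [87, 53, 88, 22, 51, 4]
dequeue(): [53, 88, 22, 51, 4]
dequeue(): [88, 22, 51, 4]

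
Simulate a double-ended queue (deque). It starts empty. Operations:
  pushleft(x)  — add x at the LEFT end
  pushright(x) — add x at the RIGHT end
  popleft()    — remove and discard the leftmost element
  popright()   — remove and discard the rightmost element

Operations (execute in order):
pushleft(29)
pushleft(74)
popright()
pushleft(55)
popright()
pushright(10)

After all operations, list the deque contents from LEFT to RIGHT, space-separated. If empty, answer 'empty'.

Answer: 55 10

Derivation:
pushleft(29): [29]
pushleft(74): [74, 29]
popright(): [74]
pushleft(55): [55, 74]
popright(): [55]
pushright(10): [55, 10]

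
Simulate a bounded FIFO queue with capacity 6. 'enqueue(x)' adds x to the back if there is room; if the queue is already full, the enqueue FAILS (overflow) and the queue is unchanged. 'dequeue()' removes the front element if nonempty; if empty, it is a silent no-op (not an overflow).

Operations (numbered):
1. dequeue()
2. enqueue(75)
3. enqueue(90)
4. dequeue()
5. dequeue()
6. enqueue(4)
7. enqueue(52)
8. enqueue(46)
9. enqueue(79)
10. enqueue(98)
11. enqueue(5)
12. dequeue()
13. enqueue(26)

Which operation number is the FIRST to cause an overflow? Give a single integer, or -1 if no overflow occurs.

1. dequeue(): empty, no-op, size=0
2. enqueue(75): size=1
3. enqueue(90): size=2
4. dequeue(): size=1
5. dequeue(): size=0
6. enqueue(4): size=1
7. enqueue(52): size=2
8. enqueue(46): size=3
9. enqueue(79): size=4
10. enqueue(98): size=5
11. enqueue(5): size=6
12. dequeue(): size=5
13. enqueue(26): size=6

Answer: -1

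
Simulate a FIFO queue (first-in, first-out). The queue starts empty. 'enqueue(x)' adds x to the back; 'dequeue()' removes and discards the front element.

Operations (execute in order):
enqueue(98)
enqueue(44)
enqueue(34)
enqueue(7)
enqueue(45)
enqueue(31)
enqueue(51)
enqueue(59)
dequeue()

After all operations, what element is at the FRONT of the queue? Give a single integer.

Answer: 44

Derivation:
enqueue(98): queue = [98]
enqueue(44): queue = [98, 44]
enqueue(34): queue = [98, 44, 34]
enqueue(7): queue = [98, 44, 34, 7]
enqueue(45): queue = [98, 44, 34, 7, 45]
enqueue(31): queue = [98, 44, 34, 7, 45, 31]
enqueue(51): queue = [98, 44, 34, 7, 45, 31, 51]
enqueue(59): queue = [98, 44, 34, 7, 45, 31, 51, 59]
dequeue(): queue = [44, 34, 7, 45, 31, 51, 59]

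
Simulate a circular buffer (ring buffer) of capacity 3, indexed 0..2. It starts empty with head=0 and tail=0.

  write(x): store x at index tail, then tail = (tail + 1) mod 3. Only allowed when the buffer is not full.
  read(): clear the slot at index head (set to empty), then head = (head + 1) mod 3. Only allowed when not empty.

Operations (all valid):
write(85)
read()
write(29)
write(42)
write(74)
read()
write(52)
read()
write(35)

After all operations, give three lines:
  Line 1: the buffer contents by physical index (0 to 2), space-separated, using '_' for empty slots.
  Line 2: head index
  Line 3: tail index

Answer: 74 52 35
0
0

Derivation:
write(85): buf=[85 _ _], head=0, tail=1, size=1
read(): buf=[_ _ _], head=1, tail=1, size=0
write(29): buf=[_ 29 _], head=1, tail=2, size=1
write(42): buf=[_ 29 42], head=1, tail=0, size=2
write(74): buf=[74 29 42], head=1, tail=1, size=3
read(): buf=[74 _ 42], head=2, tail=1, size=2
write(52): buf=[74 52 42], head=2, tail=2, size=3
read(): buf=[74 52 _], head=0, tail=2, size=2
write(35): buf=[74 52 35], head=0, tail=0, size=3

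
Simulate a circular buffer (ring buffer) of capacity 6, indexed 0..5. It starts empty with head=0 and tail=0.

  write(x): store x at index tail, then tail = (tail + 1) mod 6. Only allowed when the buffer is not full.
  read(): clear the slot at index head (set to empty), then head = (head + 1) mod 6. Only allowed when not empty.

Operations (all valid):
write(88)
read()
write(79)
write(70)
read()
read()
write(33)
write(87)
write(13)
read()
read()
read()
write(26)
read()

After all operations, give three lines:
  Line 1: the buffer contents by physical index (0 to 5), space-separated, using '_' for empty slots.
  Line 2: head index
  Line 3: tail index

Answer: _ _ _ _ _ _
1
1

Derivation:
write(88): buf=[88 _ _ _ _ _], head=0, tail=1, size=1
read(): buf=[_ _ _ _ _ _], head=1, tail=1, size=0
write(79): buf=[_ 79 _ _ _ _], head=1, tail=2, size=1
write(70): buf=[_ 79 70 _ _ _], head=1, tail=3, size=2
read(): buf=[_ _ 70 _ _ _], head=2, tail=3, size=1
read(): buf=[_ _ _ _ _ _], head=3, tail=3, size=0
write(33): buf=[_ _ _ 33 _ _], head=3, tail=4, size=1
write(87): buf=[_ _ _ 33 87 _], head=3, tail=5, size=2
write(13): buf=[_ _ _ 33 87 13], head=3, tail=0, size=3
read(): buf=[_ _ _ _ 87 13], head=4, tail=0, size=2
read(): buf=[_ _ _ _ _ 13], head=5, tail=0, size=1
read(): buf=[_ _ _ _ _ _], head=0, tail=0, size=0
write(26): buf=[26 _ _ _ _ _], head=0, tail=1, size=1
read(): buf=[_ _ _ _ _ _], head=1, tail=1, size=0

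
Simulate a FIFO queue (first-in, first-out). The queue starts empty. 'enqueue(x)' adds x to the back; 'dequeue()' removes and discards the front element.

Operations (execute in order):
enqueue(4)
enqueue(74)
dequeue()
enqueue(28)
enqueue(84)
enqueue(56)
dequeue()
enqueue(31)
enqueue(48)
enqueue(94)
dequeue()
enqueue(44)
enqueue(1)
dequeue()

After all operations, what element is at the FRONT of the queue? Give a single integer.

enqueue(4): queue = [4]
enqueue(74): queue = [4, 74]
dequeue(): queue = [74]
enqueue(28): queue = [74, 28]
enqueue(84): queue = [74, 28, 84]
enqueue(56): queue = [74, 28, 84, 56]
dequeue(): queue = [28, 84, 56]
enqueue(31): queue = [28, 84, 56, 31]
enqueue(48): queue = [28, 84, 56, 31, 48]
enqueue(94): queue = [28, 84, 56, 31, 48, 94]
dequeue(): queue = [84, 56, 31, 48, 94]
enqueue(44): queue = [84, 56, 31, 48, 94, 44]
enqueue(1): queue = [84, 56, 31, 48, 94, 44, 1]
dequeue(): queue = [56, 31, 48, 94, 44, 1]

Answer: 56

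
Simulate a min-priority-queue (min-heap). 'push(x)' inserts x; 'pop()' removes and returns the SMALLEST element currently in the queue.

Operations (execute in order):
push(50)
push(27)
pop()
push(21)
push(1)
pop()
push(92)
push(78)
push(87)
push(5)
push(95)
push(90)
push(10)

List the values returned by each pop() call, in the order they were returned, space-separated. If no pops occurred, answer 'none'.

Answer: 27 1

Derivation:
push(50): heap contents = [50]
push(27): heap contents = [27, 50]
pop() → 27: heap contents = [50]
push(21): heap contents = [21, 50]
push(1): heap contents = [1, 21, 50]
pop() → 1: heap contents = [21, 50]
push(92): heap contents = [21, 50, 92]
push(78): heap contents = [21, 50, 78, 92]
push(87): heap contents = [21, 50, 78, 87, 92]
push(5): heap contents = [5, 21, 50, 78, 87, 92]
push(95): heap contents = [5, 21, 50, 78, 87, 92, 95]
push(90): heap contents = [5, 21, 50, 78, 87, 90, 92, 95]
push(10): heap contents = [5, 10, 21, 50, 78, 87, 90, 92, 95]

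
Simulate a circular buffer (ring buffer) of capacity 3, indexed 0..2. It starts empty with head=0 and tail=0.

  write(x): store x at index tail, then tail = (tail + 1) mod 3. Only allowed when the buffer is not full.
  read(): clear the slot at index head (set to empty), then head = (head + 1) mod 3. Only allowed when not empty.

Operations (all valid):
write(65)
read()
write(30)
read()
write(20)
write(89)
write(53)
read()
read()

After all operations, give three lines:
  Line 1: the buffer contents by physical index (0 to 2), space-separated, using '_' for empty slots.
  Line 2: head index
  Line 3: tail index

write(65): buf=[65 _ _], head=0, tail=1, size=1
read(): buf=[_ _ _], head=1, tail=1, size=0
write(30): buf=[_ 30 _], head=1, tail=2, size=1
read(): buf=[_ _ _], head=2, tail=2, size=0
write(20): buf=[_ _ 20], head=2, tail=0, size=1
write(89): buf=[89 _ 20], head=2, tail=1, size=2
write(53): buf=[89 53 20], head=2, tail=2, size=3
read(): buf=[89 53 _], head=0, tail=2, size=2
read(): buf=[_ 53 _], head=1, tail=2, size=1

Answer: _ 53 _
1
2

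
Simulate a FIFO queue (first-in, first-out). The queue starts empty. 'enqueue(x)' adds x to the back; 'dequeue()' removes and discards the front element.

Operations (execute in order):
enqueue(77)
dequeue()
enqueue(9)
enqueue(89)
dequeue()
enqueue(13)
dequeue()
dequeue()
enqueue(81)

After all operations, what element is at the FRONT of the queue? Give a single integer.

enqueue(77): queue = [77]
dequeue(): queue = []
enqueue(9): queue = [9]
enqueue(89): queue = [9, 89]
dequeue(): queue = [89]
enqueue(13): queue = [89, 13]
dequeue(): queue = [13]
dequeue(): queue = []
enqueue(81): queue = [81]

Answer: 81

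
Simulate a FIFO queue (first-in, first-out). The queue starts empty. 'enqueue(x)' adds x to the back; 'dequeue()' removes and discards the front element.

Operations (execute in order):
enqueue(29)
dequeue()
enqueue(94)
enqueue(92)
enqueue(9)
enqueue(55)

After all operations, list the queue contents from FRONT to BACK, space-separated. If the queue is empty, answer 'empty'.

enqueue(29): [29]
dequeue(): []
enqueue(94): [94]
enqueue(92): [94, 92]
enqueue(9): [94, 92, 9]
enqueue(55): [94, 92, 9, 55]

Answer: 94 92 9 55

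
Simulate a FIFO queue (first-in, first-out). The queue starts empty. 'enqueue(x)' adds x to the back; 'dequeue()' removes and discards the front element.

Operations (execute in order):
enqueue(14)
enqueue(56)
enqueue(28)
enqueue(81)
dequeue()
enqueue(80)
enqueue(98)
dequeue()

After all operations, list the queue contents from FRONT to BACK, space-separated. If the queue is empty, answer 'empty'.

enqueue(14): [14]
enqueue(56): [14, 56]
enqueue(28): [14, 56, 28]
enqueue(81): [14, 56, 28, 81]
dequeue(): [56, 28, 81]
enqueue(80): [56, 28, 81, 80]
enqueue(98): [56, 28, 81, 80, 98]
dequeue(): [28, 81, 80, 98]

Answer: 28 81 80 98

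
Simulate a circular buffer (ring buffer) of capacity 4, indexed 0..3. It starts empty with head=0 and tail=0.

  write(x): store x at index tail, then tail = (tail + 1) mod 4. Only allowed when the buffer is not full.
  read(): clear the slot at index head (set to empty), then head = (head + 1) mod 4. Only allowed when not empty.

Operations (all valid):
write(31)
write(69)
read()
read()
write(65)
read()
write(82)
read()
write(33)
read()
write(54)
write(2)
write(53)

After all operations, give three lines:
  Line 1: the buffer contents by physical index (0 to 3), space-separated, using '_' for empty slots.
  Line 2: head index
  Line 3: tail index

Answer: _ 54 2 53
1
0

Derivation:
write(31): buf=[31 _ _ _], head=0, tail=1, size=1
write(69): buf=[31 69 _ _], head=0, tail=2, size=2
read(): buf=[_ 69 _ _], head=1, tail=2, size=1
read(): buf=[_ _ _ _], head=2, tail=2, size=0
write(65): buf=[_ _ 65 _], head=2, tail=3, size=1
read(): buf=[_ _ _ _], head=3, tail=3, size=0
write(82): buf=[_ _ _ 82], head=3, tail=0, size=1
read(): buf=[_ _ _ _], head=0, tail=0, size=0
write(33): buf=[33 _ _ _], head=0, tail=1, size=1
read(): buf=[_ _ _ _], head=1, tail=1, size=0
write(54): buf=[_ 54 _ _], head=1, tail=2, size=1
write(2): buf=[_ 54 2 _], head=1, tail=3, size=2
write(53): buf=[_ 54 2 53], head=1, tail=0, size=3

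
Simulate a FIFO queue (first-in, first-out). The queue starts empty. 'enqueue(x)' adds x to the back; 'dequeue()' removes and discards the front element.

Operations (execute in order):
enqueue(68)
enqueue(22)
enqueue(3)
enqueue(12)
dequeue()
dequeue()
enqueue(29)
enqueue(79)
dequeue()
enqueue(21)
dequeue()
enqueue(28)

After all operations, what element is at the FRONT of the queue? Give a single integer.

Answer: 29

Derivation:
enqueue(68): queue = [68]
enqueue(22): queue = [68, 22]
enqueue(3): queue = [68, 22, 3]
enqueue(12): queue = [68, 22, 3, 12]
dequeue(): queue = [22, 3, 12]
dequeue(): queue = [3, 12]
enqueue(29): queue = [3, 12, 29]
enqueue(79): queue = [3, 12, 29, 79]
dequeue(): queue = [12, 29, 79]
enqueue(21): queue = [12, 29, 79, 21]
dequeue(): queue = [29, 79, 21]
enqueue(28): queue = [29, 79, 21, 28]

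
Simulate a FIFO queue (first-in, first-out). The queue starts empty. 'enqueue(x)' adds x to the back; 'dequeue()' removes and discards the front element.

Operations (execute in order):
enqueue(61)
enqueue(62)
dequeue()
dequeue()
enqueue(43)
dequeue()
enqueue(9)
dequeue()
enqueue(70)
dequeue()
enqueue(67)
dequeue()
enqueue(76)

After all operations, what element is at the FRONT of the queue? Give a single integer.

enqueue(61): queue = [61]
enqueue(62): queue = [61, 62]
dequeue(): queue = [62]
dequeue(): queue = []
enqueue(43): queue = [43]
dequeue(): queue = []
enqueue(9): queue = [9]
dequeue(): queue = []
enqueue(70): queue = [70]
dequeue(): queue = []
enqueue(67): queue = [67]
dequeue(): queue = []
enqueue(76): queue = [76]

Answer: 76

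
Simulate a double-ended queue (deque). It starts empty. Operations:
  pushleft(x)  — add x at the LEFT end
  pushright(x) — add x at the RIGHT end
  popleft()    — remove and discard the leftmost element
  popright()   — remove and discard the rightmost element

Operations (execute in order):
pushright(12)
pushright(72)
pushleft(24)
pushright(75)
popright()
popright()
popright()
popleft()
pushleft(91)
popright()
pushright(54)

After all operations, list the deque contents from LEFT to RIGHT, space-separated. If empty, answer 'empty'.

pushright(12): [12]
pushright(72): [12, 72]
pushleft(24): [24, 12, 72]
pushright(75): [24, 12, 72, 75]
popright(): [24, 12, 72]
popright(): [24, 12]
popright(): [24]
popleft(): []
pushleft(91): [91]
popright(): []
pushright(54): [54]

Answer: 54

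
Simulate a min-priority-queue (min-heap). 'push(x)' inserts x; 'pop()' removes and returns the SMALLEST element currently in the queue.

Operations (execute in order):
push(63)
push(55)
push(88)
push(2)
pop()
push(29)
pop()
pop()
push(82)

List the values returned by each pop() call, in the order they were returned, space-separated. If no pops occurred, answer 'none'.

Answer: 2 29 55

Derivation:
push(63): heap contents = [63]
push(55): heap contents = [55, 63]
push(88): heap contents = [55, 63, 88]
push(2): heap contents = [2, 55, 63, 88]
pop() → 2: heap contents = [55, 63, 88]
push(29): heap contents = [29, 55, 63, 88]
pop() → 29: heap contents = [55, 63, 88]
pop() → 55: heap contents = [63, 88]
push(82): heap contents = [63, 82, 88]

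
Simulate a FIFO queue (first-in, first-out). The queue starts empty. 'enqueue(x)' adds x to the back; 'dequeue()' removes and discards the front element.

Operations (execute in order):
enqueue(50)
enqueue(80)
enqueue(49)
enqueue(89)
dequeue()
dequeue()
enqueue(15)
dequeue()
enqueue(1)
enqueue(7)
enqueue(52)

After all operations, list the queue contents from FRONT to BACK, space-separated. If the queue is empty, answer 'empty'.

enqueue(50): [50]
enqueue(80): [50, 80]
enqueue(49): [50, 80, 49]
enqueue(89): [50, 80, 49, 89]
dequeue(): [80, 49, 89]
dequeue(): [49, 89]
enqueue(15): [49, 89, 15]
dequeue(): [89, 15]
enqueue(1): [89, 15, 1]
enqueue(7): [89, 15, 1, 7]
enqueue(52): [89, 15, 1, 7, 52]

Answer: 89 15 1 7 52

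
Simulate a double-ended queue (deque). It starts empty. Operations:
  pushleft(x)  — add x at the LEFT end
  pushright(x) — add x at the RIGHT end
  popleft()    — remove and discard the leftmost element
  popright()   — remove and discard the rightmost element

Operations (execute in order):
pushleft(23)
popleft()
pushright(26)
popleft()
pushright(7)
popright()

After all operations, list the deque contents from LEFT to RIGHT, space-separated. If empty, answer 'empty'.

pushleft(23): [23]
popleft(): []
pushright(26): [26]
popleft(): []
pushright(7): [7]
popright(): []

Answer: empty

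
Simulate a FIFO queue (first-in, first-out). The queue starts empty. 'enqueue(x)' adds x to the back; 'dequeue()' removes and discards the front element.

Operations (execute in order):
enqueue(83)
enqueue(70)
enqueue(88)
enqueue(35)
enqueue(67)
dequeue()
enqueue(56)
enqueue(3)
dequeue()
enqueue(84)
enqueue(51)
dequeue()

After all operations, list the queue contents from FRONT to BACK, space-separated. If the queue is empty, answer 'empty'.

Answer: 35 67 56 3 84 51

Derivation:
enqueue(83): [83]
enqueue(70): [83, 70]
enqueue(88): [83, 70, 88]
enqueue(35): [83, 70, 88, 35]
enqueue(67): [83, 70, 88, 35, 67]
dequeue(): [70, 88, 35, 67]
enqueue(56): [70, 88, 35, 67, 56]
enqueue(3): [70, 88, 35, 67, 56, 3]
dequeue(): [88, 35, 67, 56, 3]
enqueue(84): [88, 35, 67, 56, 3, 84]
enqueue(51): [88, 35, 67, 56, 3, 84, 51]
dequeue(): [35, 67, 56, 3, 84, 51]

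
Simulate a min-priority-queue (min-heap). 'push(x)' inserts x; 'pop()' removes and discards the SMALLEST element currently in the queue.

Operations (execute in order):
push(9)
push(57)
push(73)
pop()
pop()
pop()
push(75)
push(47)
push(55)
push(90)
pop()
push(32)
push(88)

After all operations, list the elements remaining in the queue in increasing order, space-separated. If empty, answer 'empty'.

push(9): heap contents = [9]
push(57): heap contents = [9, 57]
push(73): heap contents = [9, 57, 73]
pop() → 9: heap contents = [57, 73]
pop() → 57: heap contents = [73]
pop() → 73: heap contents = []
push(75): heap contents = [75]
push(47): heap contents = [47, 75]
push(55): heap contents = [47, 55, 75]
push(90): heap contents = [47, 55, 75, 90]
pop() → 47: heap contents = [55, 75, 90]
push(32): heap contents = [32, 55, 75, 90]
push(88): heap contents = [32, 55, 75, 88, 90]

Answer: 32 55 75 88 90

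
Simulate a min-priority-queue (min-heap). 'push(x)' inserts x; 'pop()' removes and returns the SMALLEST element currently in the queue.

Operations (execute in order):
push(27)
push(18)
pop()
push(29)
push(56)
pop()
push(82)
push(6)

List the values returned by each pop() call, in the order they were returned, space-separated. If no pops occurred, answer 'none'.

Answer: 18 27

Derivation:
push(27): heap contents = [27]
push(18): heap contents = [18, 27]
pop() → 18: heap contents = [27]
push(29): heap contents = [27, 29]
push(56): heap contents = [27, 29, 56]
pop() → 27: heap contents = [29, 56]
push(82): heap contents = [29, 56, 82]
push(6): heap contents = [6, 29, 56, 82]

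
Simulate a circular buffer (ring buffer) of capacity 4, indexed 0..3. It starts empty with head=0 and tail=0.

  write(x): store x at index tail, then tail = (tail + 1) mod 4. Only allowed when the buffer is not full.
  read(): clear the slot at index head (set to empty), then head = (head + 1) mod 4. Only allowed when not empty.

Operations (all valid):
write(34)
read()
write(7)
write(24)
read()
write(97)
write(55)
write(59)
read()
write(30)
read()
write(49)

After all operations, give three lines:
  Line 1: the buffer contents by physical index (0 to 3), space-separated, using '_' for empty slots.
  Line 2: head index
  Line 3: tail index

Answer: 55 59 30 49
0
0

Derivation:
write(34): buf=[34 _ _ _], head=0, tail=1, size=1
read(): buf=[_ _ _ _], head=1, tail=1, size=0
write(7): buf=[_ 7 _ _], head=1, tail=2, size=1
write(24): buf=[_ 7 24 _], head=1, tail=3, size=2
read(): buf=[_ _ 24 _], head=2, tail=3, size=1
write(97): buf=[_ _ 24 97], head=2, tail=0, size=2
write(55): buf=[55 _ 24 97], head=2, tail=1, size=3
write(59): buf=[55 59 24 97], head=2, tail=2, size=4
read(): buf=[55 59 _ 97], head=3, tail=2, size=3
write(30): buf=[55 59 30 97], head=3, tail=3, size=4
read(): buf=[55 59 30 _], head=0, tail=3, size=3
write(49): buf=[55 59 30 49], head=0, tail=0, size=4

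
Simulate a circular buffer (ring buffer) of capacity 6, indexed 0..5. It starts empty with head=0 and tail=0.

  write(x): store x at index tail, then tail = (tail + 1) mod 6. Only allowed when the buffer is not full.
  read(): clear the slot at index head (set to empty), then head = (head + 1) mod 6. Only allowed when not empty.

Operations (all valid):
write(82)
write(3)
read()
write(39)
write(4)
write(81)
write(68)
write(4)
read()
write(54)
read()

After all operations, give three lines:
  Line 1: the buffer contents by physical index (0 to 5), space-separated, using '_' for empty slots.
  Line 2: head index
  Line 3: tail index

write(82): buf=[82 _ _ _ _ _], head=0, tail=1, size=1
write(3): buf=[82 3 _ _ _ _], head=0, tail=2, size=2
read(): buf=[_ 3 _ _ _ _], head=1, tail=2, size=1
write(39): buf=[_ 3 39 _ _ _], head=1, tail=3, size=2
write(4): buf=[_ 3 39 4 _ _], head=1, tail=4, size=3
write(81): buf=[_ 3 39 4 81 _], head=1, tail=5, size=4
write(68): buf=[_ 3 39 4 81 68], head=1, tail=0, size=5
write(4): buf=[4 3 39 4 81 68], head=1, tail=1, size=6
read(): buf=[4 _ 39 4 81 68], head=2, tail=1, size=5
write(54): buf=[4 54 39 4 81 68], head=2, tail=2, size=6
read(): buf=[4 54 _ 4 81 68], head=3, tail=2, size=5

Answer: 4 54 _ 4 81 68
3
2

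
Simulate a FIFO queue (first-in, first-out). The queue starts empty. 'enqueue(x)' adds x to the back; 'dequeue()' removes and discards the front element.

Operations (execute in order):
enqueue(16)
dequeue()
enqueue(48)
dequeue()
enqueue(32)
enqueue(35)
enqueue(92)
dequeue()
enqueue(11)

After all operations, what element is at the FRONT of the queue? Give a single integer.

enqueue(16): queue = [16]
dequeue(): queue = []
enqueue(48): queue = [48]
dequeue(): queue = []
enqueue(32): queue = [32]
enqueue(35): queue = [32, 35]
enqueue(92): queue = [32, 35, 92]
dequeue(): queue = [35, 92]
enqueue(11): queue = [35, 92, 11]

Answer: 35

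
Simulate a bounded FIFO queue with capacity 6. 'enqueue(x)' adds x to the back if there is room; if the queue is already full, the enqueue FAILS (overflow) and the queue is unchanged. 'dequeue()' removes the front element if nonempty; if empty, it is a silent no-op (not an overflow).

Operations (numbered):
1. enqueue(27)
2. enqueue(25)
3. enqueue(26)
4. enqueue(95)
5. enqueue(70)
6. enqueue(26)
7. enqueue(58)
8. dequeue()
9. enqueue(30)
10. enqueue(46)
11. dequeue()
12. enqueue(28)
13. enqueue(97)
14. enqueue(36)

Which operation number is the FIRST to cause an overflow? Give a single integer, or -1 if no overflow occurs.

1. enqueue(27): size=1
2. enqueue(25): size=2
3. enqueue(26): size=3
4. enqueue(95): size=4
5. enqueue(70): size=5
6. enqueue(26): size=6
7. enqueue(58): size=6=cap → OVERFLOW (fail)
8. dequeue(): size=5
9. enqueue(30): size=6
10. enqueue(46): size=6=cap → OVERFLOW (fail)
11. dequeue(): size=5
12. enqueue(28): size=6
13. enqueue(97): size=6=cap → OVERFLOW (fail)
14. enqueue(36): size=6=cap → OVERFLOW (fail)

Answer: 7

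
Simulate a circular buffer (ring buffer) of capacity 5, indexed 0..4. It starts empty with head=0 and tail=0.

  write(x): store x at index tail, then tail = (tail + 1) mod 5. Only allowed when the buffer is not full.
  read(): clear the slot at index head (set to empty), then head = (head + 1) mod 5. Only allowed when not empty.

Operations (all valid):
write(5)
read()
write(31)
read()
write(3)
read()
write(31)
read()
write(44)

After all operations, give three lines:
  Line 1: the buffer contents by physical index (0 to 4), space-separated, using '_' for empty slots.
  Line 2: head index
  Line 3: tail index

Answer: _ _ _ _ 44
4
0

Derivation:
write(5): buf=[5 _ _ _ _], head=0, tail=1, size=1
read(): buf=[_ _ _ _ _], head=1, tail=1, size=0
write(31): buf=[_ 31 _ _ _], head=1, tail=2, size=1
read(): buf=[_ _ _ _ _], head=2, tail=2, size=0
write(3): buf=[_ _ 3 _ _], head=2, tail=3, size=1
read(): buf=[_ _ _ _ _], head=3, tail=3, size=0
write(31): buf=[_ _ _ 31 _], head=3, tail=4, size=1
read(): buf=[_ _ _ _ _], head=4, tail=4, size=0
write(44): buf=[_ _ _ _ 44], head=4, tail=0, size=1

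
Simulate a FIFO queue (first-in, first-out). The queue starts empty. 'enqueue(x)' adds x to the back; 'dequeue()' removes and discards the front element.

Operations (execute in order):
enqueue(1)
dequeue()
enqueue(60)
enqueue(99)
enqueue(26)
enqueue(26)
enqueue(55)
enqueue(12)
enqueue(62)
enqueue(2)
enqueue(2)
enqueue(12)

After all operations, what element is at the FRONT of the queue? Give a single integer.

enqueue(1): queue = [1]
dequeue(): queue = []
enqueue(60): queue = [60]
enqueue(99): queue = [60, 99]
enqueue(26): queue = [60, 99, 26]
enqueue(26): queue = [60, 99, 26, 26]
enqueue(55): queue = [60, 99, 26, 26, 55]
enqueue(12): queue = [60, 99, 26, 26, 55, 12]
enqueue(62): queue = [60, 99, 26, 26, 55, 12, 62]
enqueue(2): queue = [60, 99, 26, 26, 55, 12, 62, 2]
enqueue(2): queue = [60, 99, 26, 26, 55, 12, 62, 2, 2]
enqueue(12): queue = [60, 99, 26, 26, 55, 12, 62, 2, 2, 12]

Answer: 60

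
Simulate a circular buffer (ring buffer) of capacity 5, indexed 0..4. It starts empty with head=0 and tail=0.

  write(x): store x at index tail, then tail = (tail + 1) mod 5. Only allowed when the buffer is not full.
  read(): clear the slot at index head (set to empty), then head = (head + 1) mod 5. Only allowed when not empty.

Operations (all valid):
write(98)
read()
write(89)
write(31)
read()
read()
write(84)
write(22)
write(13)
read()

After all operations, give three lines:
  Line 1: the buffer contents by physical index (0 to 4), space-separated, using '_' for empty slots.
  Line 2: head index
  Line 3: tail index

write(98): buf=[98 _ _ _ _], head=0, tail=1, size=1
read(): buf=[_ _ _ _ _], head=1, tail=1, size=0
write(89): buf=[_ 89 _ _ _], head=1, tail=2, size=1
write(31): buf=[_ 89 31 _ _], head=1, tail=3, size=2
read(): buf=[_ _ 31 _ _], head=2, tail=3, size=1
read(): buf=[_ _ _ _ _], head=3, tail=3, size=0
write(84): buf=[_ _ _ 84 _], head=3, tail=4, size=1
write(22): buf=[_ _ _ 84 22], head=3, tail=0, size=2
write(13): buf=[13 _ _ 84 22], head=3, tail=1, size=3
read(): buf=[13 _ _ _ 22], head=4, tail=1, size=2

Answer: 13 _ _ _ 22
4
1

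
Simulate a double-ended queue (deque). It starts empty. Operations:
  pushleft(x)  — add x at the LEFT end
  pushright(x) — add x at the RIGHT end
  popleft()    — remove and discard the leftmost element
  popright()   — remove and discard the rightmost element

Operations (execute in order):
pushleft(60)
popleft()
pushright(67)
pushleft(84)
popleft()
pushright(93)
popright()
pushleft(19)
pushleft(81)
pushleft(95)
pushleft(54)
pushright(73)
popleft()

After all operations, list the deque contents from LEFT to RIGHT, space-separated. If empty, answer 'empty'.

pushleft(60): [60]
popleft(): []
pushright(67): [67]
pushleft(84): [84, 67]
popleft(): [67]
pushright(93): [67, 93]
popright(): [67]
pushleft(19): [19, 67]
pushleft(81): [81, 19, 67]
pushleft(95): [95, 81, 19, 67]
pushleft(54): [54, 95, 81, 19, 67]
pushright(73): [54, 95, 81, 19, 67, 73]
popleft(): [95, 81, 19, 67, 73]

Answer: 95 81 19 67 73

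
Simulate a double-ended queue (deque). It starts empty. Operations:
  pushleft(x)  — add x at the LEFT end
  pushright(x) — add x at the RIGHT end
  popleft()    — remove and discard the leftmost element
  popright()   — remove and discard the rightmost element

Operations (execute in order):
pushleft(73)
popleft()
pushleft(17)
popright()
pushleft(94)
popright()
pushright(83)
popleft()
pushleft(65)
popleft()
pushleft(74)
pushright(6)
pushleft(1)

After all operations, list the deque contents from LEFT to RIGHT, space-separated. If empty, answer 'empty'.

pushleft(73): [73]
popleft(): []
pushleft(17): [17]
popright(): []
pushleft(94): [94]
popright(): []
pushright(83): [83]
popleft(): []
pushleft(65): [65]
popleft(): []
pushleft(74): [74]
pushright(6): [74, 6]
pushleft(1): [1, 74, 6]

Answer: 1 74 6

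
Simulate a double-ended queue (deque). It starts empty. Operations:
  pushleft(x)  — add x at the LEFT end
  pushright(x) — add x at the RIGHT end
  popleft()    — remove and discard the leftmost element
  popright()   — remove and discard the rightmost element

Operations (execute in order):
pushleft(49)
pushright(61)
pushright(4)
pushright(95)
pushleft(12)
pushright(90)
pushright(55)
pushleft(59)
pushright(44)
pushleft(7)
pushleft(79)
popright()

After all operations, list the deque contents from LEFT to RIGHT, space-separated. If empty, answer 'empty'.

Answer: 79 7 59 12 49 61 4 95 90 55

Derivation:
pushleft(49): [49]
pushright(61): [49, 61]
pushright(4): [49, 61, 4]
pushright(95): [49, 61, 4, 95]
pushleft(12): [12, 49, 61, 4, 95]
pushright(90): [12, 49, 61, 4, 95, 90]
pushright(55): [12, 49, 61, 4, 95, 90, 55]
pushleft(59): [59, 12, 49, 61, 4, 95, 90, 55]
pushright(44): [59, 12, 49, 61, 4, 95, 90, 55, 44]
pushleft(7): [7, 59, 12, 49, 61, 4, 95, 90, 55, 44]
pushleft(79): [79, 7, 59, 12, 49, 61, 4, 95, 90, 55, 44]
popright(): [79, 7, 59, 12, 49, 61, 4, 95, 90, 55]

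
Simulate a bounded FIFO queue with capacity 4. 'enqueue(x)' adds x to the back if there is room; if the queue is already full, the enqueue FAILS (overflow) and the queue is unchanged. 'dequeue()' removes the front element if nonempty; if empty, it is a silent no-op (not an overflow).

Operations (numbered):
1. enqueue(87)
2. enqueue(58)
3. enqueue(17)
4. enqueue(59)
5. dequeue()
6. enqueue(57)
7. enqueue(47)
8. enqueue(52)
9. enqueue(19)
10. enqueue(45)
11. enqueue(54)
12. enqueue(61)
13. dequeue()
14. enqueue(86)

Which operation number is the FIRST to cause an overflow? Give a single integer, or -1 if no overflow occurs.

Answer: 7

Derivation:
1. enqueue(87): size=1
2. enqueue(58): size=2
3. enqueue(17): size=3
4. enqueue(59): size=4
5. dequeue(): size=3
6. enqueue(57): size=4
7. enqueue(47): size=4=cap → OVERFLOW (fail)
8. enqueue(52): size=4=cap → OVERFLOW (fail)
9. enqueue(19): size=4=cap → OVERFLOW (fail)
10. enqueue(45): size=4=cap → OVERFLOW (fail)
11. enqueue(54): size=4=cap → OVERFLOW (fail)
12. enqueue(61): size=4=cap → OVERFLOW (fail)
13. dequeue(): size=3
14. enqueue(86): size=4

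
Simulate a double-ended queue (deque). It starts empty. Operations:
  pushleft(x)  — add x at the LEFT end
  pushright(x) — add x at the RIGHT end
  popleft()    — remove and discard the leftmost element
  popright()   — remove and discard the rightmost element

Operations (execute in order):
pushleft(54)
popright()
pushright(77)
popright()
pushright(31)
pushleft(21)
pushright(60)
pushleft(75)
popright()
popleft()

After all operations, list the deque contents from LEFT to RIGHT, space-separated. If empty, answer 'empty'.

Answer: 21 31

Derivation:
pushleft(54): [54]
popright(): []
pushright(77): [77]
popright(): []
pushright(31): [31]
pushleft(21): [21, 31]
pushright(60): [21, 31, 60]
pushleft(75): [75, 21, 31, 60]
popright(): [75, 21, 31]
popleft(): [21, 31]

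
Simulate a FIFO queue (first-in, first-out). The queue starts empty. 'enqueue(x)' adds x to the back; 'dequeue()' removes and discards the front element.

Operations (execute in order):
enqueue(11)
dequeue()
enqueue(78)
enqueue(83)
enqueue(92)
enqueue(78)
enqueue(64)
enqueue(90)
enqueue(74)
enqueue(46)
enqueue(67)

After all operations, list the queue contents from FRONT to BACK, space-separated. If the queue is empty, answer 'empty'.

enqueue(11): [11]
dequeue(): []
enqueue(78): [78]
enqueue(83): [78, 83]
enqueue(92): [78, 83, 92]
enqueue(78): [78, 83, 92, 78]
enqueue(64): [78, 83, 92, 78, 64]
enqueue(90): [78, 83, 92, 78, 64, 90]
enqueue(74): [78, 83, 92, 78, 64, 90, 74]
enqueue(46): [78, 83, 92, 78, 64, 90, 74, 46]
enqueue(67): [78, 83, 92, 78, 64, 90, 74, 46, 67]

Answer: 78 83 92 78 64 90 74 46 67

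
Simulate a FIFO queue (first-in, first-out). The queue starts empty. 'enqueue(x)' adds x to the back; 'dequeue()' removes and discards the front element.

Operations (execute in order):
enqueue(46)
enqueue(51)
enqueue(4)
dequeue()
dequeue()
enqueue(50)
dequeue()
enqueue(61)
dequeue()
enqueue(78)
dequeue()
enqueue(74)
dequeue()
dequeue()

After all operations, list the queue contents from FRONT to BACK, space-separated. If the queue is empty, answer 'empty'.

Answer: empty

Derivation:
enqueue(46): [46]
enqueue(51): [46, 51]
enqueue(4): [46, 51, 4]
dequeue(): [51, 4]
dequeue(): [4]
enqueue(50): [4, 50]
dequeue(): [50]
enqueue(61): [50, 61]
dequeue(): [61]
enqueue(78): [61, 78]
dequeue(): [78]
enqueue(74): [78, 74]
dequeue(): [74]
dequeue(): []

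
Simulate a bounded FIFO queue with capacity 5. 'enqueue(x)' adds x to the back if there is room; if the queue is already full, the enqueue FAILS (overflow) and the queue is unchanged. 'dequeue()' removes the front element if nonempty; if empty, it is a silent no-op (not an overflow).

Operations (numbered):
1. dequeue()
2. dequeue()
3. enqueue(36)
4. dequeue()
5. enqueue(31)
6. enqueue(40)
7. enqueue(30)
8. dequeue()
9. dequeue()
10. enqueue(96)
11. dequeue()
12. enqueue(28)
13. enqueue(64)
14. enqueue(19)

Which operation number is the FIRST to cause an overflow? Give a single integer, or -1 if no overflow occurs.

1. dequeue(): empty, no-op, size=0
2. dequeue(): empty, no-op, size=0
3. enqueue(36): size=1
4. dequeue(): size=0
5. enqueue(31): size=1
6. enqueue(40): size=2
7. enqueue(30): size=3
8. dequeue(): size=2
9. dequeue(): size=1
10. enqueue(96): size=2
11. dequeue(): size=1
12. enqueue(28): size=2
13. enqueue(64): size=3
14. enqueue(19): size=4

Answer: -1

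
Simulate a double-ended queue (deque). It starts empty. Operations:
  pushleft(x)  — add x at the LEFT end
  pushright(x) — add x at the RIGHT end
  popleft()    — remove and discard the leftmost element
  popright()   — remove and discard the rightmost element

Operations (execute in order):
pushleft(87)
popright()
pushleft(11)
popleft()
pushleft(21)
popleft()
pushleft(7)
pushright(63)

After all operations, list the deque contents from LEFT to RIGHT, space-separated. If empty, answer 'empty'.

pushleft(87): [87]
popright(): []
pushleft(11): [11]
popleft(): []
pushleft(21): [21]
popleft(): []
pushleft(7): [7]
pushright(63): [7, 63]

Answer: 7 63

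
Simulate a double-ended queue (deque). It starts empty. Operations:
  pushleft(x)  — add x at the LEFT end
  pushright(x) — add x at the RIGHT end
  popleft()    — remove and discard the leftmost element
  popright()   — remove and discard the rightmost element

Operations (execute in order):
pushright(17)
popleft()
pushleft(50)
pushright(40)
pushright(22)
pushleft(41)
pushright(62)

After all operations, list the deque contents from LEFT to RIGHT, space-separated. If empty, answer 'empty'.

Answer: 41 50 40 22 62

Derivation:
pushright(17): [17]
popleft(): []
pushleft(50): [50]
pushright(40): [50, 40]
pushright(22): [50, 40, 22]
pushleft(41): [41, 50, 40, 22]
pushright(62): [41, 50, 40, 22, 62]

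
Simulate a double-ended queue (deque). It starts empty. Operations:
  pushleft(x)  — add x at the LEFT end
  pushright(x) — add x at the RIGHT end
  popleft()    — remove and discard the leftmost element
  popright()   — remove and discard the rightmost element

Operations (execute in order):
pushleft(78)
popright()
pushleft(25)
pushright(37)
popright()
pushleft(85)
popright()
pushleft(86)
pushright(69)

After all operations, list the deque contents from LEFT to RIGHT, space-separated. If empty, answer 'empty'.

Answer: 86 85 69

Derivation:
pushleft(78): [78]
popright(): []
pushleft(25): [25]
pushright(37): [25, 37]
popright(): [25]
pushleft(85): [85, 25]
popright(): [85]
pushleft(86): [86, 85]
pushright(69): [86, 85, 69]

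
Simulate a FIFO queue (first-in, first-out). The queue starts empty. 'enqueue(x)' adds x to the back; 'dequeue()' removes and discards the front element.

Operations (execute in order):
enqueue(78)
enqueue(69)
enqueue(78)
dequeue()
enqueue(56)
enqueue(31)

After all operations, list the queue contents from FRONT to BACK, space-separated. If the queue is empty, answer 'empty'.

Answer: 69 78 56 31

Derivation:
enqueue(78): [78]
enqueue(69): [78, 69]
enqueue(78): [78, 69, 78]
dequeue(): [69, 78]
enqueue(56): [69, 78, 56]
enqueue(31): [69, 78, 56, 31]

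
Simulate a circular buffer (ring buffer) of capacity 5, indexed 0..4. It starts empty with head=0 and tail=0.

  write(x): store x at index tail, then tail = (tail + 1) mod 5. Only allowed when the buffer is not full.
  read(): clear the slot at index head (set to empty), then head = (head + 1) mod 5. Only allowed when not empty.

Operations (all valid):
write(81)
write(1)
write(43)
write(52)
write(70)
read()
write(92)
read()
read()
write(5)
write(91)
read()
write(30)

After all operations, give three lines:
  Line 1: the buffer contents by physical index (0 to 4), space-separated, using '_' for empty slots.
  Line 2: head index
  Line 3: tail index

write(81): buf=[81 _ _ _ _], head=0, tail=1, size=1
write(1): buf=[81 1 _ _ _], head=0, tail=2, size=2
write(43): buf=[81 1 43 _ _], head=0, tail=3, size=3
write(52): buf=[81 1 43 52 _], head=0, tail=4, size=4
write(70): buf=[81 1 43 52 70], head=0, tail=0, size=5
read(): buf=[_ 1 43 52 70], head=1, tail=0, size=4
write(92): buf=[92 1 43 52 70], head=1, tail=1, size=5
read(): buf=[92 _ 43 52 70], head=2, tail=1, size=4
read(): buf=[92 _ _ 52 70], head=3, tail=1, size=3
write(5): buf=[92 5 _ 52 70], head=3, tail=2, size=4
write(91): buf=[92 5 91 52 70], head=3, tail=3, size=5
read(): buf=[92 5 91 _ 70], head=4, tail=3, size=4
write(30): buf=[92 5 91 30 70], head=4, tail=4, size=5

Answer: 92 5 91 30 70
4
4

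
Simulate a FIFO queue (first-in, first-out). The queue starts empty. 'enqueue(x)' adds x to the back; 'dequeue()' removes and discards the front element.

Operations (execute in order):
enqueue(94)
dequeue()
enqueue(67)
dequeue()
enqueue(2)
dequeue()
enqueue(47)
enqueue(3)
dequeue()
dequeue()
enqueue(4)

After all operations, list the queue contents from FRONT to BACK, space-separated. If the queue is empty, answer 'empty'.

enqueue(94): [94]
dequeue(): []
enqueue(67): [67]
dequeue(): []
enqueue(2): [2]
dequeue(): []
enqueue(47): [47]
enqueue(3): [47, 3]
dequeue(): [3]
dequeue(): []
enqueue(4): [4]

Answer: 4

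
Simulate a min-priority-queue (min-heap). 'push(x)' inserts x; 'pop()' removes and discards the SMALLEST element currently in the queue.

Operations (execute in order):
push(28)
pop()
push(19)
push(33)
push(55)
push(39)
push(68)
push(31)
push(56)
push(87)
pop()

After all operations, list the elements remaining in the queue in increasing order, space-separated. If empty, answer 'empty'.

Answer: 31 33 39 55 56 68 87

Derivation:
push(28): heap contents = [28]
pop() → 28: heap contents = []
push(19): heap contents = [19]
push(33): heap contents = [19, 33]
push(55): heap contents = [19, 33, 55]
push(39): heap contents = [19, 33, 39, 55]
push(68): heap contents = [19, 33, 39, 55, 68]
push(31): heap contents = [19, 31, 33, 39, 55, 68]
push(56): heap contents = [19, 31, 33, 39, 55, 56, 68]
push(87): heap contents = [19, 31, 33, 39, 55, 56, 68, 87]
pop() → 19: heap contents = [31, 33, 39, 55, 56, 68, 87]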